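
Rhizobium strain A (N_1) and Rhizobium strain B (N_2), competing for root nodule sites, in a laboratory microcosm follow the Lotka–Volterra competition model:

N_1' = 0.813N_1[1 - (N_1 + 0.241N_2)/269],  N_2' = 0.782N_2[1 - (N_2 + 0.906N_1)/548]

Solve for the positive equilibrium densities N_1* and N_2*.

N_1* ≈ 175, N_2* ≈ 389

Setting both brackets to zero gives the nullclines N_1 + 0.241N_2 = 269 and 0.906N_1 + N_2 = 548.
Substituting N_2 = 548 - 0.906N_1 into the first: N_1(1 - 0.241·0.906) = 269 - 0.241·548.
So N_1* = 137/0.782 = 175, and then N_2* = 548 - 0.906·175 = 389.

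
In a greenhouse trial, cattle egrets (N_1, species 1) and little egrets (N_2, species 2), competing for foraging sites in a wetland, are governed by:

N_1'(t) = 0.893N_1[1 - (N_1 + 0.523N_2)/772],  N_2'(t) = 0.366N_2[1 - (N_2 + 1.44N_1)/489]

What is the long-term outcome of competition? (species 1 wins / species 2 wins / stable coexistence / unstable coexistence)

species 1 excludes species 2

Compare the nullcline intercepts: K1/α12 = 772/0.523 = 1480 > K2 = 489; K2/α21 = 489/1.44 = 340 < K1 = 772.
Since the inequalities point opposite ways, species 1 can invade but species 2 cannot.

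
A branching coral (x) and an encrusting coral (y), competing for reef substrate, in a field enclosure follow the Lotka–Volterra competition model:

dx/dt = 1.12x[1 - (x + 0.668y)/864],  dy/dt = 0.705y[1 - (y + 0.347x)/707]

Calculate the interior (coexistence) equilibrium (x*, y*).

x* ≈ 510, y* ≈ 530

Setting both brackets to zero gives the nullclines x + 0.668y = 864 and 0.347x + y = 707.
Substituting y = 707 - 0.347x into the first: x(1 - 0.668·0.347) = 864 - 0.668·707.
So x* = 392/0.768 = 510, and then y* = 707 - 0.347·510 = 530.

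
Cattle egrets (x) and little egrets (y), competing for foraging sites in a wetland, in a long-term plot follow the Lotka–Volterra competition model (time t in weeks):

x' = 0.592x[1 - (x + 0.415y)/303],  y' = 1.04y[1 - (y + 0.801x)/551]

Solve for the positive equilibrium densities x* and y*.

x* ≈ 111, y* ≈ 462

Setting both brackets to zero gives the nullclines x + 0.415y = 303 and 0.801x + y = 551.
Substituting y = 551 - 0.801x into the first: x(1 - 0.415·0.801) = 303 - 0.415·551.
So x* = 74.3/0.668 = 111, and then y* = 551 - 0.801·111 = 462.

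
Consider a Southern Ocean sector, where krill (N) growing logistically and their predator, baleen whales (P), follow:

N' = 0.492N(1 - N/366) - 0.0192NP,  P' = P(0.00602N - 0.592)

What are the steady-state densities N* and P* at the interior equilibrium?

N* ≈ 98.3, P* ≈ 18.7

From dP/dt = 0 with P > 0: 0.00602N* = 0.592, so N* = 98.3.
Substitute into dN/dt = 0: 0.492(1 - 98.3/366) = 0.0192P*.
The bracket is 0.731, giving P* = 0.36/0.0192 = 18.7.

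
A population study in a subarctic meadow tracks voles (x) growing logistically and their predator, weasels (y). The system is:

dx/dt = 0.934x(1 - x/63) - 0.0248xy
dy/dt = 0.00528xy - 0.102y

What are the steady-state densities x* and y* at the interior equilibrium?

x* ≈ 19.3, y* ≈ 26.1

From dy/dt = 0 with y > 0: 0.00528x* = 0.102, so x* = 19.3.
Substitute into dx/dt = 0: 0.934(1 - 19.3/63) = 0.0248y*.
The bracket is 0.693, giving y* = 0.648/0.0248 = 26.1.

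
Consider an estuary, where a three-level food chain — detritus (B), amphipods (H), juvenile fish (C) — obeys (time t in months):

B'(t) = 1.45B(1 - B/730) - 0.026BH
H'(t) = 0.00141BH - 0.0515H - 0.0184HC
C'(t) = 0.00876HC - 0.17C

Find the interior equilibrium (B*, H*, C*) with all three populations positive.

From dC/dt = 0: 0.00876H* = 0.17, so H* = 19.4.
From dB/dt = 0: 1.45(1 - B*/730) = 0.026·19.4, giving B* = 730·(1 - 0.348) = 476.
From dH/dt = 0: 0.00141·476 - 0.0515 = 0.0184C*, so C* = 0.62/0.0184 = 33.7.

B* ≈ 476, H* ≈ 19.4, C* ≈ 33.7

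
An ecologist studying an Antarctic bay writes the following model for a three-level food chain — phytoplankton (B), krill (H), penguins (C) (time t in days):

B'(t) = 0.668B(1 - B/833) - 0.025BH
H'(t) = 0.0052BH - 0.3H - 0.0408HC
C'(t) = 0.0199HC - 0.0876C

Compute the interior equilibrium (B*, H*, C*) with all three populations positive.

From dC/dt = 0: 0.0199H* = 0.0876, so H* = 4.4.
From dB/dt = 0: 0.668(1 - B*/833) = 0.025·4.4, giving B* = 833·(1 - 0.165) = 696.
From dH/dt = 0: 0.0052·696 - 0.3 = 0.0408C*, so C* = 3.32/0.0408 = 81.3.

B* ≈ 696, H* ≈ 4.4, C* ≈ 81.3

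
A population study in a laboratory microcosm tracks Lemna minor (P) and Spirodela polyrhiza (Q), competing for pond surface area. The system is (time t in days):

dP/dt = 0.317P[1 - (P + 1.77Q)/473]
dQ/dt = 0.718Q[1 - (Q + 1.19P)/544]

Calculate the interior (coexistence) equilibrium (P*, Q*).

Setting both brackets to zero gives the nullclines P + 1.77Q = 473 and 1.19P + Q = 544.
Substituting Q = 544 - 1.19P into the first: P(1 - 1.77·1.19) = 473 - 1.77·544.
So P* = -490/-1.11 = 443, and then Q* = 544 - 1.19·443 = 17.1.

P* ≈ 443, Q* ≈ 17.1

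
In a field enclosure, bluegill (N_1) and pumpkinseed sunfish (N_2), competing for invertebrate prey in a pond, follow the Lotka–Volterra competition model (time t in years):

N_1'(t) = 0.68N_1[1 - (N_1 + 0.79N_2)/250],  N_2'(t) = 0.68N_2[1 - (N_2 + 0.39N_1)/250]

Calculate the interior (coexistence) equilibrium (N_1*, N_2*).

N_1* ≈ 75.9, N_2* ≈ 220

Setting both brackets to zero gives the nullclines N_1 + 0.79N_2 = 250 and 0.39N_1 + N_2 = 250.
Substituting N_2 = 250 - 0.39N_1 into the first: N_1(1 - 0.79·0.39) = 250 - 0.79·250.
So N_1* = 52.5/0.692 = 75.9, and then N_2* = 250 - 0.39·75.9 = 220.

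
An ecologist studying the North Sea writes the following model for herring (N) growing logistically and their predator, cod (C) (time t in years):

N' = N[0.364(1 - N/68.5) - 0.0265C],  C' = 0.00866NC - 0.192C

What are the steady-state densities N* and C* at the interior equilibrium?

From dC/dt = 0 with C > 0: 0.00866N* = 0.192, so N* = 22.2.
Substitute into dN/dt = 0: 0.364(1 - 22.2/68.5) = 0.0265C*.
The bracket is 0.676, giving C* = 0.246/0.0265 = 9.29.

N* ≈ 22.2, C* ≈ 9.29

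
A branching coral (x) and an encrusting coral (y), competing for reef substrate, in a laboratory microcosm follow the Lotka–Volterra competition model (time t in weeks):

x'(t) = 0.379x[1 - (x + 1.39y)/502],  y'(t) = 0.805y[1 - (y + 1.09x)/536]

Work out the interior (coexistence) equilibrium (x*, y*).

x* ≈ 472, y* ≈ 21.7

Setting both brackets to zero gives the nullclines x + 1.39y = 502 and 1.09x + y = 536.
Substituting y = 536 - 1.09x into the first: x(1 - 1.39·1.09) = 502 - 1.39·536.
So x* = -243/-0.515 = 472, and then y* = 536 - 1.09·472 = 21.7.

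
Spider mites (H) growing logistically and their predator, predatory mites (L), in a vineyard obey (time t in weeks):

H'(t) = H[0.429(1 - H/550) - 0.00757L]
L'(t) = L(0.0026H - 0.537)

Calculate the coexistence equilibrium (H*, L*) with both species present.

H* ≈ 207, L* ≈ 35.4

From dL/dt = 0 with L > 0: 0.0026H* = 0.537, so H* = 207.
Substitute into dH/dt = 0: 0.429(1 - 207/550) = 0.00757L*.
The bracket is 0.624, giving L* = 0.268/0.00757 = 35.4.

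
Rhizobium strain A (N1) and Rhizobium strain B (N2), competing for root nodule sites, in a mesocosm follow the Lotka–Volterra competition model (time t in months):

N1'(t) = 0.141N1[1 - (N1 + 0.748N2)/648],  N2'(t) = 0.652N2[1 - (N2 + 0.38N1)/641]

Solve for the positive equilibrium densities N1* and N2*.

Setting both brackets to zero gives the nullclines N1 + 0.748N2 = 648 and 0.38N1 + N2 = 641.
Substituting N2 = 641 - 0.38N1 into the first: N1(1 - 0.748·0.38) = 648 - 0.748·641.
So N1* = 169/0.716 = 235, and then N2* = 641 - 0.38·235 = 552.

N1* ≈ 235, N2* ≈ 552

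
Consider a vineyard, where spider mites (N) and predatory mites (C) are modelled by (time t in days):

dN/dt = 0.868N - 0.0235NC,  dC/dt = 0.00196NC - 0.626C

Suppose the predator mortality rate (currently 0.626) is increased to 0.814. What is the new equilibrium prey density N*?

At the interior fixed point, setting dC/dt = 0 with C > 0 fixes N* = (predator death rate)/(NC coefficient) — independent of the other coefficients.
With the change, N* = 0.814/0.00196 = 415; it rises from 319.

N* ≈ 415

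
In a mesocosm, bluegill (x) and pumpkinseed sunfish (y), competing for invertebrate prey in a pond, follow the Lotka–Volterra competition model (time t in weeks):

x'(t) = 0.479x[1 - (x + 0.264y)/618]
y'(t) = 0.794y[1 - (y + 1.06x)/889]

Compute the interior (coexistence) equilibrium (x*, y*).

x* ≈ 532, y* ≈ 325

Setting both brackets to zero gives the nullclines x + 0.264y = 618 and 1.06x + y = 889.
Substituting y = 889 - 1.06x into the first: x(1 - 0.264·1.06) = 618 - 0.264·889.
So x* = 383/0.72 = 532, and then y* = 889 - 1.06·532 = 325.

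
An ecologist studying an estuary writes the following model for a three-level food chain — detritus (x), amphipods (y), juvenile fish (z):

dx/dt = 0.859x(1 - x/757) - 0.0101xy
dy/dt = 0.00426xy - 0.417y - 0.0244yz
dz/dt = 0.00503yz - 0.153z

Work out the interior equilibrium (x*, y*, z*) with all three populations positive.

x* ≈ 486, y* ≈ 30.4, z* ≈ 67.8

From dz/dt = 0: 0.00503y* = 0.153, so y* = 30.4.
From dx/dt = 0: 0.859(1 - x*/757) = 0.0101·30.4, giving x* = 757·(1 - 0.358) = 486.
From dy/dt = 0: 0.00426·486 - 0.417 = 0.0244z*, so z* = 1.65/0.0244 = 67.8.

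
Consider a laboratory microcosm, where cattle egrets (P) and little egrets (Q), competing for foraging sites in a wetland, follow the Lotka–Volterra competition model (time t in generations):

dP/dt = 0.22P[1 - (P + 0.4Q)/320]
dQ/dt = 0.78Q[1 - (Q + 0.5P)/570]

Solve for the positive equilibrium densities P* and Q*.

Setting both brackets to zero gives the nullclines P + 0.4Q = 320 and 0.5P + Q = 570.
Substituting Q = 570 - 0.5P into the first: P(1 - 0.4·0.5) = 320 - 0.4·570.
So P* = 92/0.8 = 115, and then Q* = 570 - 0.5·115 = 512.

P* ≈ 115, Q* ≈ 512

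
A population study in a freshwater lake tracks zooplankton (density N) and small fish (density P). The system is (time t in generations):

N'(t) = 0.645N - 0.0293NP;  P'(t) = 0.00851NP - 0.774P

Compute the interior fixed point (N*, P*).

N* ≈ 91, P* ≈ 22

Set dP/dt = 0 with P > 0: 0.00851N - 0.774 = 0, so N* = 0.774/0.00851 = 91.
Set dN/dt = 0 with N > 0: 0.645 - 0.0293P = 0, so P* = 0.645/0.0293 = 22.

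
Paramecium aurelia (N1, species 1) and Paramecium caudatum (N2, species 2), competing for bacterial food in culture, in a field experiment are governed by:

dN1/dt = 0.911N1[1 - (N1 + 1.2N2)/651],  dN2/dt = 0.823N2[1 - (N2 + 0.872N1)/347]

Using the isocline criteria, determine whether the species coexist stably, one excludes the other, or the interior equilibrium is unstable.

species 1 excludes species 2

Compare the nullcline intercepts: K1/α12 = 651/1.2 = 542 > K2 = 347; K2/α21 = 347/0.872 = 398 < K1 = 651.
Since the inequalities point opposite ways, species 1 can invade but species 2 cannot.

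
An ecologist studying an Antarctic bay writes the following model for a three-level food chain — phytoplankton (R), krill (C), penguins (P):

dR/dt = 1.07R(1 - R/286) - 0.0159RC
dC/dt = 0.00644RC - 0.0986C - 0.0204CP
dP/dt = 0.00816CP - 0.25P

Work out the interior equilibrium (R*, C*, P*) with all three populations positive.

R* ≈ 156, C* ≈ 30.6, P* ≈ 44.3

From dP/dt = 0: 0.00816C* = 0.25, so C* = 30.6.
From dR/dt = 0: 1.07(1 - R*/286) = 0.0159·30.6, giving R* = 286·(1 - 0.455) = 156.
From dC/dt = 0: 0.00644·156 - 0.0986 = 0.0204P*, so P* = 0.905/0.0204 = 44.3.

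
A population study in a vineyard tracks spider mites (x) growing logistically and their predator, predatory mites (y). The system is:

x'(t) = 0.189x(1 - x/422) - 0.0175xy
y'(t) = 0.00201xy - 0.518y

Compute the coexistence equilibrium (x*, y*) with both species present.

From dy/dt = 0 with y > 0: 0.00201x* = 0.518, so x* = 258.
Substitute into dx/dt = 0: 0.189(1 - 258/422) = 0.0175y*.
The bracket is 0.389, giving y* = 0.0736/0.0175 = 4.2.

x* ≈ 258, y* ≈ 4.2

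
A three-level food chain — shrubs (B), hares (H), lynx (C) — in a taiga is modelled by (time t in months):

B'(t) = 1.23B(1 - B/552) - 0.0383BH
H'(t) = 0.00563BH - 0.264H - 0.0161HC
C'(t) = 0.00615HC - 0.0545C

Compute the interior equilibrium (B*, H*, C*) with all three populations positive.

B* ≈ 400, H* ≈ 8.86, C* ≈ 123

From dC/dt = 0: 0.00615H* = 0.0545, so H* = 8.86.
From dB/dt = 0: 1.23(1 - B*/552) = 0.0383·8.86, giving B* = 552·(1 - 0.276) = 400.
From dH/dt = 0: 0.00563·400 - 0.264 = 0.0161C*, so C* = 1.99/0.0161 = 123.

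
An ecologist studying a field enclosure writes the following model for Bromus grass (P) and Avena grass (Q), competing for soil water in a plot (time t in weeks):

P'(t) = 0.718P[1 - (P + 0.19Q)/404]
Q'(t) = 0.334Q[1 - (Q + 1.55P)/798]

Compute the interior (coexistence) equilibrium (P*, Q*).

Setting both brackets to zero gives the nullclines P + 0.19Q = 404 and 1.55P + Q = 798.
Substituting Q = 798 - 1.55P into the first: P(1 - 0.19·1.55) = 404 - 0.19·798.
So P* = 252/0.706 = 358, and then Q* = 798 - 1.55·358 = 244.

P* ≈ 358, Q* ≈ 244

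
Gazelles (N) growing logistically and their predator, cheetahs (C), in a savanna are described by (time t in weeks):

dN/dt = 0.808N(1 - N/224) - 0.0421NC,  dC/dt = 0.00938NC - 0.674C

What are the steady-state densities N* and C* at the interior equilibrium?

N* ≈ 71.9, C* ≈ 13

From dC/dt = 0 with C > 0: 0.00938N* = 0.674, so N* = 71.9.
Substitute into dN/dt = 0: 0.808(1 - 71.9/224) = 0.0421C*.
The bracket is 0.679, giving C* = 0.549/0.0421 = 13.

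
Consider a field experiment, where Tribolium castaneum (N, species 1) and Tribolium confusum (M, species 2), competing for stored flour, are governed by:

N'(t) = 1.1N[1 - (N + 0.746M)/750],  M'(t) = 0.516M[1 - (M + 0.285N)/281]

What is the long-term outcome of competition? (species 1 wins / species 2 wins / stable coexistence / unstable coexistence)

Compare the nullcline intercepts: K1/α12 = 750/0.746 = 1010 > K2 = 281; K2/α21 = 281/0.285 = 986 > K1 = 750.
Since both inequalities hold, each species can invade when rare, so the interior equilibrium is stable.

stable coexistence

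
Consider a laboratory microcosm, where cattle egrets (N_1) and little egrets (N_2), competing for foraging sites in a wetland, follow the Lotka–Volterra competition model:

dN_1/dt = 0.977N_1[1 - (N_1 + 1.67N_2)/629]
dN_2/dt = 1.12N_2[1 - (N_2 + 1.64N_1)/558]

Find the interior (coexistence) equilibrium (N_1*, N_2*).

N_1* ≈ 174, N_2* ≈ 272

Setting both brackets to zero gives the nullclines N_1 + 1.67N_2 = 629 and 1.64N_1 + N_2 = 558.
Substituting N_2 = 558 - 1.64N_1 into the first: N_1(1 - 1.67·1.64) = 629 - 1.67·558.
So N_1* = -303/-1.74 = 174, and then N_2* = 558 - 1.64·174 = 272.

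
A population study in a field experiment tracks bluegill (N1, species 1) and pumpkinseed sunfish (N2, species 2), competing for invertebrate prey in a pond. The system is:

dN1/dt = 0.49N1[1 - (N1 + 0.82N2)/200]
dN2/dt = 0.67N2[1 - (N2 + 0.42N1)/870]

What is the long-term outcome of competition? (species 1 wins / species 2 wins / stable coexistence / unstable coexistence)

Compare the nullcline intercepts: K1/α12 = 200/0.82 = 244 < K2 = 870; K2/α21 = 870/0.42 = 2070 > K1 = 200.
Since the inequalities point opposite ways, species 2 can invade but species 1 cannot.

species 2 excludes species 1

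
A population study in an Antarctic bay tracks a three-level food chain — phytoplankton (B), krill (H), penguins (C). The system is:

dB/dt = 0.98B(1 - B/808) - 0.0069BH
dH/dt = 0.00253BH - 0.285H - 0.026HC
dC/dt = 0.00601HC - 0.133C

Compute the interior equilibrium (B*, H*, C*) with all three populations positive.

From dC/dt = 0: 0.00601H* = 0.133, so H* = 22.1.
From dB/dt = 0: 0.98(1 - B*/808) = 0.0069·22.1, giving B* = 808·(1 - 0.156) = 682.
From dH/dt = 0: 0.00253·682 - 0.285 = 0.026C*, so C* = 1.44/0.026 = 55.4.

B* ≈ 682, H* ≈ 22.1, C* ≈ 55.4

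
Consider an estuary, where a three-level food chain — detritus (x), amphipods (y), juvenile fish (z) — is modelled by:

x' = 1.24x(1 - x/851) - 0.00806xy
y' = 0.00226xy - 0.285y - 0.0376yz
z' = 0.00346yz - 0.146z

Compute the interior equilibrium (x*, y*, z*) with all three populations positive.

x* ≈ 618, y* ≈ 42.2, z* ≈ 29.5

From dz/dt = 0: 0.00346y* = 0.146, so y* = 42.2.
From dx/dt = 0: 1.24(1 - x*/851) = 0.00806·42.2, giving x* = 851·(1 - 0.274) = 618.
From dy/dt = 0: 0.00226·618 - 0.285 = 0.0376z*, so z* = 1.11/0.0376 = 29.5.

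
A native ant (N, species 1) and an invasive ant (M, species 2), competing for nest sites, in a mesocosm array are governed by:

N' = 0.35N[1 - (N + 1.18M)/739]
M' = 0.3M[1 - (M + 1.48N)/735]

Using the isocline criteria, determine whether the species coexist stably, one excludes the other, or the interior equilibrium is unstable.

unstable coexistence (outcome depends on initial conditions)

Compare the nullcline intercepts: K1/α12 = 739/1.18 = 626 < K2 = 735; K2/α21 = 735/1.48 = 497 < K1 = 739.
Since both are reversed, neither can invade when rare; the interior point is a saddle.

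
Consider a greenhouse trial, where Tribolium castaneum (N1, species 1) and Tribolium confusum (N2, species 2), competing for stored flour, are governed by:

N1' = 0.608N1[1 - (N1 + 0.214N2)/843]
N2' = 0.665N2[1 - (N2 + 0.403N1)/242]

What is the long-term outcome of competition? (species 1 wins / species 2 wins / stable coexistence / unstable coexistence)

species 1 excludes species 2

Compare the nullcline intercepts: K1/α12 = 843/0.214 = 3940 > K2 = 242; K2/α21 = 242/0.403 = 600 < K1 = 843.
Since the inequalities point opposite ways, species 1 can invade but species 2 cannot.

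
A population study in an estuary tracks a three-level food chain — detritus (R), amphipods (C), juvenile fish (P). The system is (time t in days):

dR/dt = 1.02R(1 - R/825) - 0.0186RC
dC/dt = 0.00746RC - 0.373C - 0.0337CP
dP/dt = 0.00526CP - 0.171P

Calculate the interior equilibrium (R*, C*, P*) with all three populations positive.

From dP/dt = 0: 0.00526C* = 0.171, so C* = 32.5.
From dR/dt = 0: 1.02(1 - R*/825) = 0.0186·32.5, giving R* = 825·(1 - 0.593) = 336.
From dC/dt = 0: 0.00746·336 - 0.373 = 0.0337P*, so P* = 2.13/0.0337 = 63.3.

R* ≈ 336, C* ≈ 32.5, P* ≈ 63.3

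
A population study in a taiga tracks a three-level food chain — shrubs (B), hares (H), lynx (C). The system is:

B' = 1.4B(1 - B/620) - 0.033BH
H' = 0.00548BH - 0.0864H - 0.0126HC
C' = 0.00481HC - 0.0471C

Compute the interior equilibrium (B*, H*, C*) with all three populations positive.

From dC/dt = 0: 0.00481H* = 0.0471, so H* = 9.79.
From dB/dt = 0: 1.4(1 - B*/620) = 0.033·9.79, giving B* = 620·(1 - 0.231) = 477.
From dH/dt = 0: 0.00548·477 - 0.0864 = 0.0126C*, so C* = 2.53/0.0126 = 201.

B* ≈ 477, H* ≈ 9.79, C* ≈ 201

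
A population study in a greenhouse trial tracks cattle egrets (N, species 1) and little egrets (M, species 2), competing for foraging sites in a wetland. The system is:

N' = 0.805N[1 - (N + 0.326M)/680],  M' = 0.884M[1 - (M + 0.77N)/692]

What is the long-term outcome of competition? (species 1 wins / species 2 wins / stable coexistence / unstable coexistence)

Compare the nullcline intercepts: K1/α12 = 680/0.326 = 2090 > K2 = 692; K2/α21 = 692/0.77 = 899 > K1 = 680.
Since both inequalities hold, each species can invade when rare, so the interior equilibrium is stable.

stable coexistence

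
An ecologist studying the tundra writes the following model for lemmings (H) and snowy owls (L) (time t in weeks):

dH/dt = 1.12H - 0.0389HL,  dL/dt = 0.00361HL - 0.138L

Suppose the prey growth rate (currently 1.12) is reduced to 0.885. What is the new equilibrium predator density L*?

At the interior fixed point, setting dH/dt = 0 with H > 0 fixes L* = (prey growth rate)/(HL coefficient) — independent of the other coefficients.
With the change, L* = 0.885/0.0389 = 22.8; it falls from 28.8.

L* ≈ 22.8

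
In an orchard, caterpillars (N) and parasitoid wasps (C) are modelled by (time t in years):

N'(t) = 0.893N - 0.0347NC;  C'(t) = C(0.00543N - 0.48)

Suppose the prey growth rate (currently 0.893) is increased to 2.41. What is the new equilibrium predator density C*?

C* ≈ 69.5

At the interior fixed point, setting dN/dt = 0 with N > 0 fixes C* = (prey growth rate)/(NC coefficient) — independent of the other coefficients.
With the change, C* = 2.41/0.0347 = 69.5; it rises from 25.7.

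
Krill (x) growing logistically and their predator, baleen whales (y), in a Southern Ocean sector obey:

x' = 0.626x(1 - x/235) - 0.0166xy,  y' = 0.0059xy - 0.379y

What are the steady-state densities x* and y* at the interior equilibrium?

x* ≈ 64.2, y* ≈ 27.4

From dy/dt = 0 with y > 0: 0.0059x* = 0.379, so x* = 64.2.
Substitute into dx/dt = 0: 0.626(1 - 64.2/235) = 0.0166y*.
The bracket is 0.727, giving y* = 0.455/0.0166 = 27.4.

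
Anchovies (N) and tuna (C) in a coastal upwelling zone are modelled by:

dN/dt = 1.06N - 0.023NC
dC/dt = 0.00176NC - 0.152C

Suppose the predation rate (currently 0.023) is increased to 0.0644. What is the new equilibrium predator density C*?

C* ≈ 16.5

At the interior fixed point, setting dN/dt = 0 with N > 0 fixes C* = (prey growth rate)/(NC coefficient) — independent of the other coefficients.
With the change, C* = 1.06/0.0644 = 16.5; it falls from 46.1.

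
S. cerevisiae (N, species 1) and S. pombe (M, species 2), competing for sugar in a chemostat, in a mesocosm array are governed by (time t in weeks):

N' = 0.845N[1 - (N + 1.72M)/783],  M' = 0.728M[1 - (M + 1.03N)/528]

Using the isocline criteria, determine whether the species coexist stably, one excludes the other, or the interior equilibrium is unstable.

unstable coexistence (outcome depends on initial conditions)

Compare the nullcline intercepts: K1/α12 = 783/1.72 = 455 < K2 = 528; K2/α21 = 528/1.03 = 513 < K1 = 783.
Since both are reversed, neither can invade when rare; the interior point is a saddle.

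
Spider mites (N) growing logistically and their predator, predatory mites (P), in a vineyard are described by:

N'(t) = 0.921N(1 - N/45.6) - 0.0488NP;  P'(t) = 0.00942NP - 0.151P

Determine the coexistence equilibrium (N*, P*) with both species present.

N* ≈ 16, P* ≈ 12.2

From dP/dt = 0 with P > 0: 0.00942N* = 0.151, so N* = 16.
Substitute into dN/dt = 0: 0.921(1 - 16/45.6) = 0.0488P*.
The bracket is 0.648, giving P* = 0.597/0.0488 = 12.2.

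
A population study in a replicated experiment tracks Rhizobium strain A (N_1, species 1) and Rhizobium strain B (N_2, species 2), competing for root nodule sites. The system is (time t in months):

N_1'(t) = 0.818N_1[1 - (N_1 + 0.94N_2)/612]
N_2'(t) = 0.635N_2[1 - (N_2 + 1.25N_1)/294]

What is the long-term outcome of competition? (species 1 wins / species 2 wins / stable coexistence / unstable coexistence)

species 1 excludes species 2

Compare the nullcline intercepts: K1/α12 = 612/0.94 = 651 > K2 = 294; K2/α21 = 294/1.25 = 235 < K1 = 612.
Since the inequalities point opposite ways, species 1 can invade but species 2 cannot.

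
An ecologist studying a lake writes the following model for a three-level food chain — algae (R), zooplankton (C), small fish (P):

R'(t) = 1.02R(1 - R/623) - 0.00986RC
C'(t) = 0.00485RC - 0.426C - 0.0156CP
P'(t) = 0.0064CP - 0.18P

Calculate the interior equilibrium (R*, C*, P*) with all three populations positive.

From dP/dt = 0: 0.0064C* = 0.18, so C* = 28.1.
From dR/dt = 0: 1.02(1 - R*/623) = 0.00986·28.1, giving R* = 623·(1 - 0.272) = 454.
From dC/dt = 0: 0.00485·454 - 0.426 = 0.0156P*, so P* = 1.77/0.0156 = 114.

R* ≈ 454, C* ≈ 28.1, P* ≈ 114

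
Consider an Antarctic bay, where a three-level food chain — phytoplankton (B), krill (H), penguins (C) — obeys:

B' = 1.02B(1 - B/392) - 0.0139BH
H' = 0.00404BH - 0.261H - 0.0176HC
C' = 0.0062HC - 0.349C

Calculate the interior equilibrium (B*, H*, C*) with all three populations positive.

From dC/dt = 0: 0.0062H* = 0.349, so H* = 56.3.
From dB/dt = 0: 1.02(1 - B*/392) = 0.0139·56.3, giving B* = 392·(1 - 0.767) = 91.3.
From dH/dt = 0: 0.00404·91.3 - 0.261 = 0.0176C*, so C* = 0.108/0.0176 = 6.13.

B* ≈ 91.3, H* ≈ 56.3, C* ≈ 6.13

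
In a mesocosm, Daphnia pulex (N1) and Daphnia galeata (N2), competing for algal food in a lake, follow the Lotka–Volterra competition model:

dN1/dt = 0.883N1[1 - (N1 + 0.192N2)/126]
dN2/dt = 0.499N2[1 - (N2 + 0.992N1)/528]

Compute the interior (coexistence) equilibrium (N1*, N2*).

Setting both brackets to zero gives the nullclines N1 + 0.192N2 = 126 and 0.992N1 + N2 = 528.
Substituting N2 = 528 - 0.992N1 into the first: N1(1 - 0.192·0.992) = 126 - 0.192·528.
So N1* = 24.6/0.81 = 30.4, and then N2* = 528 - 0.992·30.4 = 498.

N1* ≈ 30.4, N2* ≈ 498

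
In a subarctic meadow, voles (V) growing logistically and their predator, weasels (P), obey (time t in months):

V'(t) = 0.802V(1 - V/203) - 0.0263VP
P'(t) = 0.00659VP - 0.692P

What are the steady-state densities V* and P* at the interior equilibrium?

From dP/dt = 0 with P > 0: 0.00659V* = 0.692, so V* = 105.
Substitute into dV/dt = 0: 0.802(1 - 105/203) = 0.0263P*.
The bracket is 0.483, giving P* = 0.387/0.0263 = 14.7.

V* ≈ 105, P* ≈ 14.7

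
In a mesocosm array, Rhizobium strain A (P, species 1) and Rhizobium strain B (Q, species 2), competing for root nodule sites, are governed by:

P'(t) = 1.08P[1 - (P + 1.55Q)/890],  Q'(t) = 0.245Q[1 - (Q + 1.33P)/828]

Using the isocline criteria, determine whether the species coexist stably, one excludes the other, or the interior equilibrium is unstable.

Compare the nullcline intercepts: K1/α12 = 890/1.55 = 574 < K2 = 828; K2/α21 = 828/1.33 = 623 < K1 = 890.
Since both are reversed, neither can invade when rare; the interior point is a saddle.

unstable coexistence (outcome depends on initial conditions)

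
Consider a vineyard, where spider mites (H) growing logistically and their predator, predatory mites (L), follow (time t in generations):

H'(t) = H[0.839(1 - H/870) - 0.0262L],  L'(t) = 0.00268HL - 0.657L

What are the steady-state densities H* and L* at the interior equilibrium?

H* ≈ 245, L* ≈ 23

From dL/dt = 0 with L > 0: 0.00268H* = 0.657, so H* = 245.
Substitute into dH/dt = 0: 0.839(1 - 245/870) = 0.0262L*.
The bracket is 0.718, giving L* = 0.603/0.0262 = 23.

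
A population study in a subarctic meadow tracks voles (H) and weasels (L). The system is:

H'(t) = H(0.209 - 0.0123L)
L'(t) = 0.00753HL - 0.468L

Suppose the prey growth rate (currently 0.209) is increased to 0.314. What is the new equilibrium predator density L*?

At the interior fixed point, setting dH/dt = 0 with H > 0 fixes L* = (prey growth rate)/(HL coefficient) — independent of the other coefficients.
With the change, L* = 0.314/0.0123 = 25.5; it rises from 17.

L* ≈ 25.5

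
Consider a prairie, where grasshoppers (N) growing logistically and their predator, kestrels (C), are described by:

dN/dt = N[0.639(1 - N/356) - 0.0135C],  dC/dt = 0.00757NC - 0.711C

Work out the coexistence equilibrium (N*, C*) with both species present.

From dC/dt = 0 with C > 0: 0.00757N* = 0.711, so N* = 93.9.
Substitute into dN/dt = 0: 0.639(1 - 93.9/356) = 0.0135C*.
The bracket is 0.736, giving C* = 0.47/0.0135 = 34.8.

N* ≈ 93.9, C* ≈ 34.8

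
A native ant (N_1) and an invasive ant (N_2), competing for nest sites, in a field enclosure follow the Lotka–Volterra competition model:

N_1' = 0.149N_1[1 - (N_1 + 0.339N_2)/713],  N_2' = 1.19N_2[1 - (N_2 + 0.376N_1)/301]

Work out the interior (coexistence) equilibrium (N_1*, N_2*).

Setting both brackets to zero gives the nullclines N_1 + 0.339N_2 = 713 and 0.376N_1 + N_2 = 301.
Substituting N_2 = 301 - 0.376N_1 into the first: N_1(1 - 0.339·0.376) = 713 - 0.339·301.
So N_1* = 611/0.873 = 700, and then N_2* = 301 - 0.376·700 = 37.7.

N_1* ≈ 700, N_2* ≈ 37.7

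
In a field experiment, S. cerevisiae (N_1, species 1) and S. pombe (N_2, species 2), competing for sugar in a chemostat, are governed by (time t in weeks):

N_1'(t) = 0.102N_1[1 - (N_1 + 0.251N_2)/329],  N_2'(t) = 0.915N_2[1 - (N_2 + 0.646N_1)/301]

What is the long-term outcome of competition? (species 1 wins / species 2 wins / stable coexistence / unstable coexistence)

stable coexistence

Compare the nullcline intercepts: K1/α12 = 329/0.251 = 1310 > K2 = 301; K2/α21 = 301/0.646 = 466 > K1 = 329.
Since both inequalities hold, each species can invade when rare, so the interior equilibrium is stable.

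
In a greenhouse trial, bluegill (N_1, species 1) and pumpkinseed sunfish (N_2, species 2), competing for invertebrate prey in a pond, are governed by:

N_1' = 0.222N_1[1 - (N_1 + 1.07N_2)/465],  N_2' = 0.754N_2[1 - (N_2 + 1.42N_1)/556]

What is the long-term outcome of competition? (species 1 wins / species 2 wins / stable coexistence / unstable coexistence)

unstable coexistence (outcome depends on initial conditions)

Compare the nullcline intercepts: K1/α12 = 465/1.07 = 435 < K2 = 556; K2/α21 = 556/1.42 = 392 < K1 = 465.
Since both are reversed, neither can invade when rare; the interior point is a saddle.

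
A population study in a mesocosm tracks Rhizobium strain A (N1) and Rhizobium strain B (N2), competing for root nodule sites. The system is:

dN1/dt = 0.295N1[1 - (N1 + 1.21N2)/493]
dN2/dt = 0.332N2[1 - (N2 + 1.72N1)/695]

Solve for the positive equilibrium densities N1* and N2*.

Setting both brackets to zero gives the nullclines N1 + 1.21N2 = 493 and 1.72N1 + N2 = 695.
Substituting N2 = 695 - 1.72N1 into the first: N1(1 - 1.21·1.72) = 493 - 1.21·695.
So N1* = -348/-1.08 = 322, and then N2* = 695 - 1.72·322 = 141.

N1* ≈ 322, N2* ≈ 141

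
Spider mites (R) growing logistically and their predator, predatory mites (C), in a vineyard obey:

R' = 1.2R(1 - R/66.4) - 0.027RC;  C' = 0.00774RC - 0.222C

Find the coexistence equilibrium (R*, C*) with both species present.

From dC/dt = 0 with C > 0: 0.00774R* = 0.222, so R* = 28.7.
Substitute into dR/dt = 0: 1.2(1 - 28.7/66.4) = 0.027C*.
The bracket is 0.568, giving C* = 0.682/0.027 = 25.2.

R* ≈ 28.7, C* ≈ 25.2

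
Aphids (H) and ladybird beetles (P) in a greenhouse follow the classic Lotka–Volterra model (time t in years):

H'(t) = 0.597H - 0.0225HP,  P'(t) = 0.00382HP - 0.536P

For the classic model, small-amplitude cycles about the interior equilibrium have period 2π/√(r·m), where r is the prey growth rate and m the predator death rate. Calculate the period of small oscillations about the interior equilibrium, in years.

Here r = 0.597 and m = 0.536, so r·m = 0.32.
ω = √0.32 = 0.566 per year, hence T = 2π/ω ≈ 11.1 years.

T ≈ 11.1 years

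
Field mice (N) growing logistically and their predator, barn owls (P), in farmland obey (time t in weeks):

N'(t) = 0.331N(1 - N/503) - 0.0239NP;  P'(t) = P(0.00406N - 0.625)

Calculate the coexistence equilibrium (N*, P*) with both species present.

From dP/dt = 0 with P > 0: 0.00406N* = 0.625, so N* = 154.
Substitute into dN/dt = 0: 0.331(1 - 154/503) = 0.0239P*.
The bracket is 0.694, giving P* = 0.23/0.0239 = 9.61.

N* ≈ 154, P* ≈ 9.61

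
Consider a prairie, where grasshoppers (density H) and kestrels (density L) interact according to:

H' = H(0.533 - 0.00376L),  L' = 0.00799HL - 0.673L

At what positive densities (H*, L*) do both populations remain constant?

H* ≈ 84.2, L* ≈ 142

Set dL/dt = 0 with L > 0: 0.00799H - 0.673 = 0, so H* = 0.673/0.00799 = 84.2.
Set dH/dt = 0 with H > 0: 0.533 - 0.00376L = 0, so L* = 0.533/0.00376 = 142.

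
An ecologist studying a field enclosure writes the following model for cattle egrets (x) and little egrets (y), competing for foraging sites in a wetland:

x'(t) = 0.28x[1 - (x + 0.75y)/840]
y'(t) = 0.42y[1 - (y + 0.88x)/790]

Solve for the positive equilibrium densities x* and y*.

x* ≈ 728, y* ≈ 149

Setting both brackets to zero gives the nullclines x + 0.75y = 840 and 0.88x + y = 790.
Substituting y = 790 - 0.88x into the first: x(1 - 0.75·0.88) = 840 - 0.75·790.
So x* = 248/0.34 = 728, and then y* = 790 - 0.88·728 = 149.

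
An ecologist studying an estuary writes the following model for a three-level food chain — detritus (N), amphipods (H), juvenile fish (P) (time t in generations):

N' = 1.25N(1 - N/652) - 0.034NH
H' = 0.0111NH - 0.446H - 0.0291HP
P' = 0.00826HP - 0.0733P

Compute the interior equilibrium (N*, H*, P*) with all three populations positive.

N* ≈ 495, H* ≈ 8.87, P* ≈ 173

From dP/dt = 0: 0.00826H* = 0.0733, so H* = 8.87.
From dN/dt = 0: 1.25(1 - N*/652) = 0.034·8.87, giving N* = 652·(1 - 0.241) = 495.
From dH/dt = 0: 0.0111·495 - 0.446 = 0.0291P*, so P* = 5.04/0.0291 = 173.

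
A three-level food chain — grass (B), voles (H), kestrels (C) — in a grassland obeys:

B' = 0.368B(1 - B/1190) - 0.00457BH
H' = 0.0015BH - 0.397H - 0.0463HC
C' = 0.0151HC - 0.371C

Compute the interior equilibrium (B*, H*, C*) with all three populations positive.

From dC/dt = 0: 0.0151H* = 0.371, so H* = 24.6.
From dB/dt = 0: 0.368(1 - B*/1190) = 0.00457·24.6, giving B* = 1190·(1 - 0.305) = 827.
From dH/dt = 0: 0.0015·827 - 0.397 = 0.0463C*, so C* = 0.843/0.0463 = 18.2.

B* ≈ 827, H* ≈ 24.6, C* ≈ 18.2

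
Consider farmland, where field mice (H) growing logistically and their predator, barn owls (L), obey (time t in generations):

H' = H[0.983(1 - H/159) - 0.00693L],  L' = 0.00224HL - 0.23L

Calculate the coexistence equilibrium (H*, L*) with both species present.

H* ≈ 103, L* ≈ 50.2

From dL/dt = 0 with L > 0: 0.00224H* = 0.23, so H* = 103.
Substitute into dH/dt = 0: 0.983(1 - 103/159) = 0.00693L*.
The bracket is 0.354, giving L* = 0.348/0.00693 = 50.2.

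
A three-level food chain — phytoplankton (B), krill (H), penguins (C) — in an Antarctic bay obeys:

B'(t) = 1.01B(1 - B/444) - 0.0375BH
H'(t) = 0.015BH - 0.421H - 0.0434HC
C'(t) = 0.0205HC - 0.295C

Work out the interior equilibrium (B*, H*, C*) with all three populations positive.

B* ≈ 207, H* ≈ 14.4, C* ≈ 61.8

From dC/dt = 0: 0.0205H* = 0.295, so H* = 14.4.
From dB/dt = 0: 1.01(1 - B*/444) = 0.0375·14.4, giving B* = 444·(1 - 0.534) = 207.
From dH/dt = 0: 0.015·207 - 0.421 = 0.0434C*, so C* = 2.68/0.0434 = 61.8.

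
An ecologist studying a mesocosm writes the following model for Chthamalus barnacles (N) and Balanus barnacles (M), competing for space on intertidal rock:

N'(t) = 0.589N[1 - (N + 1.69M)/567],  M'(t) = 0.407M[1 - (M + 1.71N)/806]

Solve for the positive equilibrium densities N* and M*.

Setting both brackets to zero gives the nullclines N + 1.69M = 567 and 1.71N + M = 806.
Substituting M = 806 - 1.71N into the first: N(1 - 1.69·1.71) = 567 - 1.69·806.
So N* = -795/-1.89 = 421, and then M* = 806 - 1.71·421 = 86.5.

N* ≈ 421, M* ≈ 86.5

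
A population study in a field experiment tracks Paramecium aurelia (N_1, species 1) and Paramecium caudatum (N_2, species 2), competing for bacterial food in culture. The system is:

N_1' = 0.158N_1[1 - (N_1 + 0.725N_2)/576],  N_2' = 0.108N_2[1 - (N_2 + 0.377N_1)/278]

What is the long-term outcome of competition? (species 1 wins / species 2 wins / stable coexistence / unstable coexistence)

stable coexistence

Compare the nullcline intercepts: K1/α12 = 576/0.725 = 794 > K2 = 278; K2/α21 = 278/0.377 = 737 > K1 = 576.
Since both inequalities hold, each species can invade when rare, so the interior equilibrium is stable.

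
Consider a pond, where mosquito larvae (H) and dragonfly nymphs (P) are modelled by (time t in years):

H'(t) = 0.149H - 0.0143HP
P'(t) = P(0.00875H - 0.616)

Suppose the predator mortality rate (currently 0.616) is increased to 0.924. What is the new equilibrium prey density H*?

H* ≈ 106

At the interior fixed point, setting dP/dt = 0 with P > 0 fixes H* = (predator death rate)/(HP coefficient) — independent of the other coefficients.
With the change, H* = 0.924/0.00875 = 106; it rises from 70.4.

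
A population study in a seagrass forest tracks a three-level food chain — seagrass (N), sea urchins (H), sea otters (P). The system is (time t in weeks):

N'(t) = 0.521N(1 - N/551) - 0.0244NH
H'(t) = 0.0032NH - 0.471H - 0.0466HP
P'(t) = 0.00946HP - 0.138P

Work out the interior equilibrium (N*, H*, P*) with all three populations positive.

N* ≈ 175, H* ≈ 14.6, P* ≈ 1.88

From dP/dt = 0: 0.00946H* = 0.138, so H* = 14.6.
From dN/dt = 0: 0.521(1 - N*/551) = 0.0244·14.6, giving N* = 551·(1 - 0.683) = 175.
From dH/dt = 0: 0.0032·175 - 0.471 = 0.0466P*, so P* = 0.0876/0.0466 = 1.88.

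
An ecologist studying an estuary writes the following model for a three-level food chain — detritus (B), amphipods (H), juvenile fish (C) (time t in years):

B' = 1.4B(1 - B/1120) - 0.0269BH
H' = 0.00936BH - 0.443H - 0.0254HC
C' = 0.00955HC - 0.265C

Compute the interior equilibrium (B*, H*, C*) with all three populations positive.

From dC/dt = 0: 0.00955H* = 0.265, so H* = 27.7.
From dB/dt = 0: 1.4(1 - B*/1120) = 0.0269·27.7, giving B* = 1120·(1 - 0.533) = 523.
From dH/dt = 0: 0.00936·523 - 0.443 = 0.0254C*, so C* = 4.45/0.0254 = 175.

B* ≈ 523, H* ≈ 27.7, C* ≈ 175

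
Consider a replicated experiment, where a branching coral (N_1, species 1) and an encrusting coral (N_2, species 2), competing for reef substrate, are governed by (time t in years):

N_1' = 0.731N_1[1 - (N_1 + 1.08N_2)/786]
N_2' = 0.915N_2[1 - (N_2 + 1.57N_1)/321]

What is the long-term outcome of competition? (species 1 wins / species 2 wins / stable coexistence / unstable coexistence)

Compare the nullcline intercepts: K1/α12 = 786/1.08 = 728 > K2 = 321; K2/α21 = 321/1.57 = 204 < K1 = 786.
Since the inequalities point opposite ways, species 1 can invade but species 2 cannot.

species 1 excludes species 2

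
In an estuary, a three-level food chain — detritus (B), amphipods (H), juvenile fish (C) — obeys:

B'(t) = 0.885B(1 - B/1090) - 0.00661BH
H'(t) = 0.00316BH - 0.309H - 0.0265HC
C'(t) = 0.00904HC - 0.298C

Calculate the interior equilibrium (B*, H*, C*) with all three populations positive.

From dC/dt = 0: 0.00904H* = 0.298, so H* = 33.
From dB/dt = 0: 0.885(1 - B*/1090) = 0.00661·33, giving B* = 1090·(1 - 0.246) = 822.
From dH/dt = 0: 0.00316·822 - 0.309 = 0.0265C*, so C* = 2.29/0.0265 = 86.3.

B* ≈ 822, H* ≈ 33, C* ≈ 86.3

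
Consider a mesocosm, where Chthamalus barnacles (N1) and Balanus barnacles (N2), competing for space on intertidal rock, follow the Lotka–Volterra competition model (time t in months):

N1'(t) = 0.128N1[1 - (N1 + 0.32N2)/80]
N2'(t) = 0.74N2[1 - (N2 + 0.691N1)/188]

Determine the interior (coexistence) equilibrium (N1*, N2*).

Setting both brackets to zero gives the nullclines N1 + 0.32N2 = 80 and 0.691N1 + N2 = 188.
Substituting N2 = 188 - 0.691N1 into the first: N1(1 - 0.32·0.691) = 80 - 0.32·188.
So N1* = 19.8/0.779 = 25.5, and then N2* = 188 - 0.691·25.5 = 170.

N1* ≈ 25.5, N2* ≈ 170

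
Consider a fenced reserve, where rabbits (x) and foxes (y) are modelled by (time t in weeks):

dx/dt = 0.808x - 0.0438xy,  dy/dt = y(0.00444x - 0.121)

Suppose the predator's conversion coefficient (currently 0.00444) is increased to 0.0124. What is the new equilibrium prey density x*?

At the interior fixed point, setting dy/dt = 0 with y > 0 fixes x* = (predator death rate)/(xy coefficient) — independent of the other coefficients.
With the change, x* = 0.121/0.0124 = 9.76; it falls from 27.3.

x* ≈ 9.76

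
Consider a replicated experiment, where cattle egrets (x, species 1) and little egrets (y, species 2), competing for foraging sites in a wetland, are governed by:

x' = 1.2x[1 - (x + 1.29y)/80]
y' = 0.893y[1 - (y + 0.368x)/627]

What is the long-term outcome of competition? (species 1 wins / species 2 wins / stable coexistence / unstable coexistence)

Compare the nullcline intercepts: K1/α12 = 80/1.29 = 62 < K2 = 627; K2/α21 = 627/0.368 = 1700 > K1 = 80.
Since the inequalities point opposite ways, species 2 can invade but species 1 cannot.

species 2 excludes species 1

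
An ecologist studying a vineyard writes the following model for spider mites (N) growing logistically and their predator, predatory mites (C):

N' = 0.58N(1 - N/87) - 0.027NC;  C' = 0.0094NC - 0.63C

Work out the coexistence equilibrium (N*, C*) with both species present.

N* ≈ 67, C* ≈ 4.93

From dC/dt = 0 with C > 0: 0.0094N* = 0.63, so N* = 67.
Substitute into dN/dt = 0: 0.58(1 - 67/87) = 0.027C*.
The bracket is 0.23, giving C* = 0.133/0.027 = 4.93.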